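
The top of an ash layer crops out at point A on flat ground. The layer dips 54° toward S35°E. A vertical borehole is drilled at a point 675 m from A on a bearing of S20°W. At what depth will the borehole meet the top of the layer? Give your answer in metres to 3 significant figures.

The hole lies 55° from the dip direction, so the down-dip offset is 675 × cos 55° = 387.16 m.
Depth = down-dip offset × tan(dip) = 387.16 × tan 54° = 387.16 × 1.3764
Depth = 532.89 m

533 m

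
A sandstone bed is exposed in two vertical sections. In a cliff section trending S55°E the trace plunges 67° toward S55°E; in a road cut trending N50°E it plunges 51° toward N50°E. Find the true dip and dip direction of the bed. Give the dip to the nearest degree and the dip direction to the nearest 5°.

Each apparent-dip line lies in the plane. As unit vectors (x east, y north, z up), v₁ plunges 67°→S55°E and v₂ plunges 51°→N50°E.
Cross product v₁ × v₂ gives the pole to the plane: n ∝ (0.547, -0.195, 0.238).
True dip = arccos(n_z / |n|) = arccos(0.3788) = 67.7°.
Dip direction = azimuth of (n_x, n_y) = atan2(0.547, -0.195) = 110°.

true dip 68°, dip direction 110°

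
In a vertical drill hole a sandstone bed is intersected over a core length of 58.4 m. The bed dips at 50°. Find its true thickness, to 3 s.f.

37.5 m

True thickness t = h · cos(dip) = 58.4 × cos 50°
t = 58.4 × 0.6428 = 37.539 m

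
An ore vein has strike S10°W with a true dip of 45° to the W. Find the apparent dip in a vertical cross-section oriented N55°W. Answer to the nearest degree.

The strike is S10°W and the section trends N55°W; the acute angle between them is β = 65°.
tan(apparent dip) = tan 45° · sin 65° = 0.9063
apparent dip = arctan 0.9063 = 42.19°

42°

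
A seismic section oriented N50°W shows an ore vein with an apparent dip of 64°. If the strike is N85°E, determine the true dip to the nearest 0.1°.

71.0°

The section is 45° from the strike.
tan(true dip) = tan 64° / sin 45° = 2.8996
true dip = arctan 2.8996 = 70.97°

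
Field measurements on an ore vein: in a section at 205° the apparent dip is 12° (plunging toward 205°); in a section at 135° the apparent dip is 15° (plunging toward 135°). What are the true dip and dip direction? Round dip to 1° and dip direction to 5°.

true dip 17°, dip direction 160°

Each apparent-dip line lies in the plane. As unit vectors (x east, y north, z up), v₁ plunges 12°→205° and v₂ plunges 15°→135°.
The plane normal is n = v₁ × v₂ ∝ (0.087, -0.249, 0.888).
Dip δ = arctan(|n_h|/n_z) = arctan(0.264/0.888) = 16.6°.
Dip direction = atan2(0.087, -0.249) = 161° (azimuth of n's horizontal projection).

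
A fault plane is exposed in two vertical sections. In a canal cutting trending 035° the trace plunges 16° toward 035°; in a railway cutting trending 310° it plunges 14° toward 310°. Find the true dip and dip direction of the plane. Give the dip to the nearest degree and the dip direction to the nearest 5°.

true dip 20°, dip direction 355°

Represent each trace as a vector plunging at its apparent dip toward its trend (east-north-up frame): v₁ = (0.551, 0.787, -0.276), v₂ = (-0.743, 0.624, -0.242).
The plane normal is n = v₁ × v₂ ∝ (-0.019, 0.338, 0.929).
tan δ = √(n_x²+n_y²)/n_z = 0.339/0.929, so δ = 20.0°.
Dip direction = azimuth of (n_x, n_y) = atan2(-0.019, 0.338) = 357°.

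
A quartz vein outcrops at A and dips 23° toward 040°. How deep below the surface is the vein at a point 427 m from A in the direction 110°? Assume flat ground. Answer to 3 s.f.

62.0 m

The hole lies 70° from the dip direction, so the down-dip offset is 427 × cos 70° = 146.04 m.
Depth = down-dip offset × tan(dip) = 146.04 × tan 23° = 146.04 × 0.4245
Depth = 61.99 m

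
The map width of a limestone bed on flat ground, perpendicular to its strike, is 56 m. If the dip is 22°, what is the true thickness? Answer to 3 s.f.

21.0 m

True thickness t = w · sin(dip) = 56 × sin 22°
t = 56 × 0.3746 = 20.978 m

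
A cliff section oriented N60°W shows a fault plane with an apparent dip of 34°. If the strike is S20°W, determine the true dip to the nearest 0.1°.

34.4°

The section is 80° from the strike.
tan δ = tan α / sin β = tan 34° / sin 80° = 0.6745 / 0.9848 = 0.6849
true dip = arctan 0.6849 = 34.41°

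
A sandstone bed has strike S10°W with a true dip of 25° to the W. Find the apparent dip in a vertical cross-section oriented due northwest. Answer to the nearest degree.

21°

The section lies 55° from the strike.
tan α = tan 25° × sin 55° = 0.4663 × 0.8192 = 0.3820
apparent dip = arctan 0.3820 = 20.91°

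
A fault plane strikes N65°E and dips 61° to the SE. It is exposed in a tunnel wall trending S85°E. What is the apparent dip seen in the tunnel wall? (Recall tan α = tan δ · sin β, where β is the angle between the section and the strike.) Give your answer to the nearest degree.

42°

The strike is N65°E and the section trends S85°E; the acute angle between them is β = 30°.
tan α = tan 61° × sin 30° = 1.8040 × 0.5000 = 0.9020
apparent dip = arctan 0.9020 = 42.05°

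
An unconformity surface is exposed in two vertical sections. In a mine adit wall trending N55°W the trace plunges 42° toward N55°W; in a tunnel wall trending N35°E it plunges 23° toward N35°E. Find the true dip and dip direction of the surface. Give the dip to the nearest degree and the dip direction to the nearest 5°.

true dip 45°, dip direction 330°

Each apparent-dip line lies in the plane. As unit vectors (x east, y north, z up), v₁ plunges 42°→N55°W and v₂ plunges 23°→N35°E.
The plane normal is n = v₁ × v₂ ∝ (-0.338, 0.591, 0.684).
Dip δ = arctan(|n_h|/n_z) = arctan(0.681/0.684) = 44.9°.
The horizontal component of n points toward azimuth atan2(n_x, n_y) = 330°, the dip direction.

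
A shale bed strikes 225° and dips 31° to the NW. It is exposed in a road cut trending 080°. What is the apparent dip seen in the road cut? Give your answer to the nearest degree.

Angle between strike (225°) and section (080°): β = 35°.
tan α = tan 31° × sin 35° = 0.6009 × 0.5736 = 0.3446
α = arctan(0.3446) = 19.02°

19°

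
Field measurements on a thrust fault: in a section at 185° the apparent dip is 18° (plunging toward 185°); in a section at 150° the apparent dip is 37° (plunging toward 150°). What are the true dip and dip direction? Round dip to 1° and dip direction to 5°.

Represent each trace as a vector plunging at its apparent dip toward its trend (east-north-up frame): v₁ = (-0.083, -0.947, -0.309), v₂ = (0.399, -0.692, -0.602).
Cross product v₁ × v₂ gives the pole to the plane: n ∝ (0.356, -0.173, 0.436).
True dip = arccos(n_z / |n|) = arccos(0.7397) = 42.3°.
The horizontal component of n points toward azimuth atan2(n_x, n_y) = 116°, the dip direction.

true dip 42°, dip direction 115°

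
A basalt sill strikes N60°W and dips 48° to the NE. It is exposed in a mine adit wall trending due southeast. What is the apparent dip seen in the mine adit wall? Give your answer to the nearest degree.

16°

The strike is N60°W and the section trends due southeast; the acute angle between them is β = 15°.
tan α = tan 48° × sin 15° = 1.1106 × 0.2588 = 0.2874
apparent dip = arctan 0.2874 = 16.04°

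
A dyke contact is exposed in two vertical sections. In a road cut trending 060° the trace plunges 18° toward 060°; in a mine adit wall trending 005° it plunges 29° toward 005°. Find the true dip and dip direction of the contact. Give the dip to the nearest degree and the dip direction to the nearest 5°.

The two traces are lines in the plane: v₁ = (sin 60°·cos 18°, cos 60°·cos 18°, −sin 18°), v₂ = (sin 5°·cos 29°, cos 5°·cos 29°, −sin 29°).
The plane normal is n = v₁ × v₂ ∝ (0.039, 0.376, 0.681).
tan δ = √(n_x²+n_y²)/n_z = 0.378/0.681, so δ = 29.0°.
Dip direction = azimuth of (n_x, n_y) = atan2(0.039, 0.376) = 6°.

true dip 29°, dip direction 005°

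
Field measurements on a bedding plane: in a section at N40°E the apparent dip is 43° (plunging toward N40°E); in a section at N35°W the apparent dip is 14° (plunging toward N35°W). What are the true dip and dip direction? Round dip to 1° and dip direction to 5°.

true dip 43°, dip direction 040°

The two traces are lines in the plane: v₁ = (sin 40°·cos 43°, cos 40°·cos 43°, −sin 43°), v₂ = (sin 325°·cos 14°, cos 325°·cos 14°, −sin 14°).
The plane normal is n = v₁ × v₂ ∝ (0.407, 0.493, 0.685).
tan δ = √(n_x²+n_y²)/n_z = 0.639/0.685, so δ = 43.0°.
Dip direction = atan2(0.407, 0.493) = 39° (azimuth of n's horizontal projection).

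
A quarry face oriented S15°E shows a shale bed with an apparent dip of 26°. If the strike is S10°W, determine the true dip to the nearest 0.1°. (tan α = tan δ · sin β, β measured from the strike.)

β = acute angle between strike S10°W and section S15°E = 25°.
tan δ = tan α / sin β = tan 26° / sin 25° = 0.4877 / 0.4226 = 1.1541
true dip = arctan 1.1541 = 49.09°

49.1°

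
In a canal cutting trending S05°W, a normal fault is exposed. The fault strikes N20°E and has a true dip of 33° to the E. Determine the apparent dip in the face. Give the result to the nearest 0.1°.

9.5°

The strike is N20°E and the section trends S05°W; the acute angle between them is β = 15°.
tan α = tan 33° × sin 15° = 0.6494 × 0.2588 = 0.1681
α = arctan(0.1681) = 9.54°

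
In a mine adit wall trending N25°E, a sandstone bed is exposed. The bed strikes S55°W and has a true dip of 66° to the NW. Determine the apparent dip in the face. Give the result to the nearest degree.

48°

The section lies 30° from the strike.
tan(apparent dip) = tan 66° · sin 30° = 1.1230
α = arctan(1.1230) = 48.32°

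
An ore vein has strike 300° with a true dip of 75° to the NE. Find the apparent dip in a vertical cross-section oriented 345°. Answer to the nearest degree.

The strike is 300° and the section trends 345°; the acute angle between them is β = 45°.
tan(apparent dip) = tan 75° · sin 45° = 2.6390
apparent dip = arctan 2.6390 = 69.25°

69°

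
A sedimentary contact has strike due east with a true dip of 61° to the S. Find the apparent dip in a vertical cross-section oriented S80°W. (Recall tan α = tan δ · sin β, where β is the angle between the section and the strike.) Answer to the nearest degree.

The strike is due east and the section trends S80°W; the acute angle between them is β = 10°.
tan α = tan 61° × sin 10° = 1.8040 × 0.1736 = 0.3133
apparent dip = arctan 0.3133 = 17.39°

17°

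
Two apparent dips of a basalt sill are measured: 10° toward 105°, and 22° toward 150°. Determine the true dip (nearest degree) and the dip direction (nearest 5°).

Each apparent-dip line lies in the plane. As unit vectors (x east, y north, z up), v₁ plunges 10°→105° and v₂ plunges 22°→150°.
Cross product v₁ × v₂ gives the pole to the plane: n ∝ (0.044, -0.276, 0.646).
tan δ = √(n_x²+n_y²)/n_z = 0.279/0.646, so δ = 23.4°.
The horizontal component of n points toward azimuth atan2(n_x, n_y) = 171°, the dip direction.

true dip 23°, dip direction 170°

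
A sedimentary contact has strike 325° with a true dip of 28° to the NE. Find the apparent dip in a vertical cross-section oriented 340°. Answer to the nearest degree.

Angle between strike (325°) and section (340°): β = 15°.
tan α = tan 28° × sin 15° = 0.5317 × 0.2588 = 0.1376
apparent dip = arctan 0.1376 = 7.84°

8°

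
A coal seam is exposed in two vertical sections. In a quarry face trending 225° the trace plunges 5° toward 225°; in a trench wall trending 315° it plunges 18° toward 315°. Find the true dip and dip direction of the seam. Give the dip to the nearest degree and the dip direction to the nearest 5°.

true dip 19°, dip direction 300°

The two traces are lines in the plane: v₁ = (sin 225°·cos 5°, cos 225°·cos 5°, −sin 5°), v₂ = (sin 315°·cos 18°, cos 315°·cos 18°, −sin 18°).
n = v₁ × v₂ = (-0.276, 0.159, 0.947) (taken with n_z > 0).
tan δ = √(n_x²+n_y²)/n_z = 0.319/0.947, so δ = 18.6°.
Dip direction = azimuth of (n_x, n_y) = atan2(-0.276, 0.159) = 300°.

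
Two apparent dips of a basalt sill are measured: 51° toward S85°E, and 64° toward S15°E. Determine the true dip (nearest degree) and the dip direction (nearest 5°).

Each apparent-dip line lies in the plane. As unit vectors (x east, y north, z up), v₁ plunges 51°→S85°E and v₂ plunges 64°→S15°E.
The plane normal is n = v₁ × v₂ ∝ (0.280, -0.475, 0.259).
tan δ = √(n_x²+n_y²)/n_z = 0.552/0.259, so δ = 64.8°.
The horizontal component of n points toward azimuth atan2(n_x, n_y) = 150°, the dip direction.

true dip 65°, dip direction 150°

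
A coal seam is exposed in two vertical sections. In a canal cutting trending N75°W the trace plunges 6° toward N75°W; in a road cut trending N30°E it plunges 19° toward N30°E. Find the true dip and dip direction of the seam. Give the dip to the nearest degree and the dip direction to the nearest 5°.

Each apparent-dip line lies in the plane. As unit vectors (x east, y north, z up), v₁ plunges 6°→N75°W and v₂ plunges 19°→N30°E.
Cross product v₁ × v₂ gives the pole to the plane: n ∝ (-0.002, 0.362, 0.908).
Dip δ = arctan(|n_h|/n_z) = arctan(0.362/0.908) = 21.7°.
Dip direction = azimuth of (n_x, n_y) = atan2(-0.002, 0.362) = 360°.

true dip 22°, dip direction 000°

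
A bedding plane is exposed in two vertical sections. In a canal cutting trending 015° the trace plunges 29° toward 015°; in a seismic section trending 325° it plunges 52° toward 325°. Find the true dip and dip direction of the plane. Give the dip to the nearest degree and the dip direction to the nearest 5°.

Each apparent-dip line lies in the plane. As unit vectors (x east, y north, z up), v₁ plunges 29°→015° and v₂ plunges 52°→325°.
Cross product v₁ × v₂ gives the pole to the plane: n ∝ (-0.421, 0.350, 0.412).
Dip δ = arctan(|n_h|/n_z) = arctan(0.547/0.412) = 53.0°.
The horizontal component of n points toward azimuth atan2(n_x, n_y) = 310°, the dip direction.

true dip 53°, dip direction 310°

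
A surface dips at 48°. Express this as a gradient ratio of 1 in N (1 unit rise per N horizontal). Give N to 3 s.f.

1 : N means tan θ = 1/N, so N = 1/tan 48° = 1/1.1106

1 in 0.900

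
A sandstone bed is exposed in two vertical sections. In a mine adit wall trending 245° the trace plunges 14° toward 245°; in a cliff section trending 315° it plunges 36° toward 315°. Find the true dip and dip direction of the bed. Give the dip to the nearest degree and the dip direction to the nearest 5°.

Represent each trace as a vector plunging at its apparent dip toward its trend (east-north-up frame): v₁ = (-0.879, -0.410, -0.242), v₂ = (-0.572, 0.572, -0.588).
Cross product v₁ × v₂ gives the pole to the plane: n ∝ (-0.379, 0.378, 0.738).
tan δ = √(n_x²+n_y²)/n_z = 0.536/0.738, so δ = 36.0°.
Dip direction = azimuth of (n_x, n_y) = atan2(-0.379, 0.378) = 315°.

true dip 36°, dip direction 315°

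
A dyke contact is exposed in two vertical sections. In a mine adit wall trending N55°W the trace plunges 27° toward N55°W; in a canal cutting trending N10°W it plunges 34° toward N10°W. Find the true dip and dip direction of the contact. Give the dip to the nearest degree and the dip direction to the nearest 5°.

Represent each trace as a vector plunging at its apparent dip toward its trend (east-north-up frame): v₁ = (-0.730, 0.511, -0.454), v₂ = (-0.144, 0.816, -0.559).
Cross product v₁ × v₂ gives the pole to the plane: n ∝ (-0.085, 0.343, 0.522).
Dip δ = arctan(|n_h|/n_z) = arctan(0.353/0.522) = 34.1°.
Dip direction = azimuth of (n_x, n_y) = atan2(-0.085, 0.343) = 346°.

true dip 34°, dip direction 345°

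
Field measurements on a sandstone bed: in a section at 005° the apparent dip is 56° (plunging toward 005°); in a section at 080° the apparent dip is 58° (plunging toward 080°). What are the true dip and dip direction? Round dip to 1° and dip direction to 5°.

Each apparent-dip line lies in the plane. As unit vectors (x east, y north, z up), v₁ plunges 56°→005° and v₂ plunges 58°→080°.
n = v₁ × v₂ = (0.396, 0.391, 0.286) (taken with n_z > 0).
True dip = arccos(n_z / |n|) = arccos(0.4572) = 62.8°.
Dip direction = atan2(0.396, 0.391) = 45° (azimuth of n's horizontal projection).

true dip 63°, dip direction 045°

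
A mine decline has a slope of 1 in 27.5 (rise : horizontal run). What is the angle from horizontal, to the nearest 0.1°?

tan θ = 1/27.5 = 0.0364
θ = arctan(0.0364) = 2.08°

2.1°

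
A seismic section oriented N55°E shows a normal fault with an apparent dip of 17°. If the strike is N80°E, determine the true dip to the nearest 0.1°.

β = acute angle between strike N80°E and section N55°E = 25°.
tan δ = tan α / sin β = tan 17° / sin 25° = 0.3057 / 0.4226 = 0.7234
δ = arctan(0.7234) = 35.88°

35.9°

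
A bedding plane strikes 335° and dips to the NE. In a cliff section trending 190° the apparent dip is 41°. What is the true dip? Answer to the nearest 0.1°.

β = acute angle between strike 335° and section 190° = 35°.
tan δ = tan α / sin β = tan 41° / sin 35° = 0.8693 / 0.5736 = 1.5156
true dip = arctan 1.5156 = 56.58°

56.6°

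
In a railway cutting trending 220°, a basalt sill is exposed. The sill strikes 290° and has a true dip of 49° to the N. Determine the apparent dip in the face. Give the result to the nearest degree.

47°

The section lies 70° from the strike.
tan α = tan 49° × sin 70° = 1.1504 × 0.9397 = 1.0810
apparent dip = arctan 1.0810 = 47.23°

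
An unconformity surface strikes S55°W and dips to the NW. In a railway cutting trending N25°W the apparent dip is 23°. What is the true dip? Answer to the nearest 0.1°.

23.3°

β = acute angle between strike S55°W and section N25°W = 80°.
tan δ = tan α / sin β = tan 23° / sin 80° = 0.4245 / 0.9848 = 0.4310
δ = arctan(0.4310) = 23.32°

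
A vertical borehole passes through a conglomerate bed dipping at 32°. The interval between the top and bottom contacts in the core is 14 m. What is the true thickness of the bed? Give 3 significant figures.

11.9 m

True thickness t = h · cos(dip) = 14 × cos 32°
t = 14 × 0.8480 = 11.873 m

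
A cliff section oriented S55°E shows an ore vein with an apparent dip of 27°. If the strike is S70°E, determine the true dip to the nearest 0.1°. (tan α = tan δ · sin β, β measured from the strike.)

β = acute angle between strike S70°E and section S55°E = 15°.
tan δ = tan α / sin β = tan 27° / sin 15° = 0.5095 / 0.2588 = 1.9687
true dip = arctan 1.9687 = 63.07°

63.1°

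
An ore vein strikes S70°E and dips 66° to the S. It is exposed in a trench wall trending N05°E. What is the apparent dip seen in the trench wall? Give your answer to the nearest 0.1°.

Angle between strike (S70°E) and section (N05°E): β = 75°.
tan(apparent dip) = tan 66° · sin 75° = 2.1695
α = arctan(2.1695) = 65.25°

65.3°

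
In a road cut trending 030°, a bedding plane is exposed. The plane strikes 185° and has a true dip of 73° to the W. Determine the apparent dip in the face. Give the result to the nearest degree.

54°

Angle between strike (185°) and section (030°): β = 25°.
tan(apparent dip) = tan 73° · sin 25° = 1.3823
apparent dip = arctan 1.3823 = 54.12°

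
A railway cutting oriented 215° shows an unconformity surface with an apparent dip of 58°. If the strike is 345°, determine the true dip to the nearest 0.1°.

64.4°

The section is 50° from the strike.
tan δ = tan α / sin β = tan 58° / sin 50° = 1.6003 / 0.7660 = 2.0891
true dip = arctan 2.0891 = 64.42°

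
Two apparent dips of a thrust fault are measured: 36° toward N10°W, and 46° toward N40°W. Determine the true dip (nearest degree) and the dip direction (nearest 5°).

true dip 47°, dip direction 300°

Represent each trace as a vector plunging at its apparent dip toward its trend (east-north-up frame): v₁ = (-0.140, 0.797, -0.588), v₂ = (-0.447, 0.532, -0.719).
n = v₁ × v₂ = (-0.260, 0.161, 0.281) (taken with n_z > 0).
Dip δ = arctan(|n_h|/n_z) = arctan(0.306/0.281) = 47.5°.
Dip direction = atan2(-0.260, 0.161) = 302° (azimuth of n's horizontal projection).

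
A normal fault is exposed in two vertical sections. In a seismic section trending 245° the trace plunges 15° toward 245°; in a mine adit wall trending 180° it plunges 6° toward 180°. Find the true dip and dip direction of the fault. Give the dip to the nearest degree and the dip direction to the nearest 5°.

The two traces are lines in the plane: v₁ = (sin 245°·cos 15°, cos 245°·cos 15°, −sin 15°), v₂ = (sin 180°·cos 6°, cos 180°·cos 6°, −sin 6°).
Cross product v₁ × v₂ gives the pole to the plane: n ∝ (-0.215, -0.092, 0.871).
tan δ = √(n_x²+n_y²)/n_z = 0.233/0.871, so δ = 15.0°.
Dip direction = atan2(-0.215, -0.092) = 247° (azimuth of n's horizontal projection).

true dip 15°, dip direction 245°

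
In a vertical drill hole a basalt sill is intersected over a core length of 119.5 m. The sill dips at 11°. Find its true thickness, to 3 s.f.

117 m

True thickness t = h · cos(dip) = 119.5 × cos 11°
t = 119.5 × 0.9816 = 117.304 m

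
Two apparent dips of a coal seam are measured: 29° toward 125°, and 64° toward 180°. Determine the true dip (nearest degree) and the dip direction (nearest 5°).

The two traces are lines in the plane: v₁ = (sin 125°·cos 29°, cos 125°·cos 29°, −sin 29°), v₂ = (sin 180°·cos 64°, cos 180°·cos 64°, −sin 64°).
n = v₁ × v₂ = (-0.238, -0.644, 0.314) (taken with n_z > 0).
tan δ = √(n_x²+n_y²)/n_z = 0.687/0.314, so δ = 65.4°.
The horizontal component of n points toward azimuth atan2(n_x, n_y) = 200°, the dip direction.

true dip 65°, dip direction 200°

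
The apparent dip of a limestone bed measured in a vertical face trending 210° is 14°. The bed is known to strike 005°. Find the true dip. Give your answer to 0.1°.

30.5°

The section is 25° from the strike.
tan(true dip) = tan 14° / sin 25° = 0.5900
true dip = arctan 0.5900 = 30.54°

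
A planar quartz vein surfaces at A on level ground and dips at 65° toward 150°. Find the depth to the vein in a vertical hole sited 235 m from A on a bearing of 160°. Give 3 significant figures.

The hole lies 10° from the dip direction, so the down-dip offset is 235 × cos 10° = 231.43 m.
Depth = down-dip offset × tan(dip) = 231.43 × tan 65° = 231.43 × 2.1445
Depth = 496.30 m

496 m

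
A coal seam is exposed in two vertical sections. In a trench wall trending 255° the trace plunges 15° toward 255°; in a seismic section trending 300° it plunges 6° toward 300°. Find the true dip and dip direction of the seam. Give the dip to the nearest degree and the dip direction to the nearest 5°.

Each apparent-dip line lies in the plane. As unit vectors (x east, y north, z up), v₁ plunges 15°→255° and v₂ plunges 6°→300°.
n = v₁ × v₂ = (-0.155, -0.125, 0.679) (taken with n_z > 0).
True dip = arccos(n_z / |n|) = arccos(0.9596) = 16.3°.
Dip direction = azimuth of (n_x, n_y) = atan2(-0.155, -0.125) = 231°.

true dip 16°, dip direction 230°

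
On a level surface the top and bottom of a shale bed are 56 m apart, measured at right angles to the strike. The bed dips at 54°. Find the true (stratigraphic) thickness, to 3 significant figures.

45.3 m

True thickness t = w · sin(dip) = 56 × sin 54°
t = 56 × 0.8090 = 45.305 m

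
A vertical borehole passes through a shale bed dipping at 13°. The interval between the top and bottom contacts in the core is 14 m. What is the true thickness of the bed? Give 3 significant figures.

13.6 m

True thickness t = h · cos(dip) = 14 × cos 13°
t = 14 × 0.9744 = 13.641 m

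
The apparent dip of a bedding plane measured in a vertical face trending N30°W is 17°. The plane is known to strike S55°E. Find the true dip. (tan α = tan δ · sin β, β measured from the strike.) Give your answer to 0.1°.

The section is 25° from the strike.
tan(true dip) = tan 17° / sin 25° = 0.7234
δ = arctan(0.7234) = 35.88°

35.9°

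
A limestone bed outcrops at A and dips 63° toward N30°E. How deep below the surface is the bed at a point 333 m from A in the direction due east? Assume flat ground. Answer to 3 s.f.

327 m

The hole lies 60° from the dip direction, so the down-dip offset is 333 × cos 60° = 166.50 m.
Depth = down-dip offset × tan(dip) = 166.50 × tan 63° = 166.50 × 1.9626
Depth = 326.77 m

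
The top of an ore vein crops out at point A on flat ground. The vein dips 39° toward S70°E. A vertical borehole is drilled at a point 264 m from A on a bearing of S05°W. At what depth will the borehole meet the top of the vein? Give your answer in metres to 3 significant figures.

55.3 m

The hole lies 75° from the dip direction, so the down-dip offset is 264 × cos 75° = 68.33 m.
Depth = down-dip offset × tan(dip) = 68.33 × tan 39° = 68.33 × 0.8098
Depth = 55.33 m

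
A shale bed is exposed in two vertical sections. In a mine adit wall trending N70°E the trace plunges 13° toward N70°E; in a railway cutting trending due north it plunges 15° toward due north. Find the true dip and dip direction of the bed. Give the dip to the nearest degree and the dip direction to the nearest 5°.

Each apparent-dip line lies in the plane. As unit vectors (x east, y north, z up), v₁ plunges 13°→N70°E and v₂ plunges 15°→due north.
The plane normal is n = v₁ × v₂ ∝ (0.131, 0.237, 0.884).
Dip δ = arctan(|n_h|/n_z) = arctan(0.271/0.884) = 17.0°.
Dip direction = azimuth of (n_x, n_y) = atan2(0.131, 0.237) = 29°.

true dip 17°, dip direction 030°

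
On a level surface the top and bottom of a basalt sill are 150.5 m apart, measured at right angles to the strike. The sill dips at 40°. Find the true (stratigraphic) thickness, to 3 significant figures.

96.7 m

True thickness t = w · sin(dip) = 150.5 × sin 40°
t = 150.5 × 0.6428 = 96.740 m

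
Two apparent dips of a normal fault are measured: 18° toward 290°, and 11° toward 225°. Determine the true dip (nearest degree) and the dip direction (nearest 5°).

true dip 18°, dip direction 280°

The two traces are lines in the plane: v₁ = (sin 290°·cos 18°, cos 290°·cos 18°, −sin 18°), v₂ = (sin 225°·cos 11°, cos 225°·cos 11°, −sin 11°).
The plane normal is n = v₁ × v₂ ∝ (-0.277, 0.044, 0.846).
True dip = arccos(n_z / |n|) = arccos(0.9494) = 18.3°.
Dip direction = atan2(-0.277, 0.044) = 279° (azimuth of n's horizontal projection).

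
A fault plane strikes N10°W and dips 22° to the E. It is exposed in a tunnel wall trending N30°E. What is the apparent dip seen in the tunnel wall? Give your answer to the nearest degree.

15°

Angle between strike (N10°W) and section (N30°E): β = 40°.
tan α = tan 22° × sin 40° = 0.4040 × 0.6428 = 0.2597
α = arctan(0.2597) = 14.56°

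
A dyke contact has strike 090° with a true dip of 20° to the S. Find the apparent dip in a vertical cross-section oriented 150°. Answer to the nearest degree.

17°

The section lies 60° from the strike.
tan α = tan 20° × sin 60° = 0.3640 × 0.8660 = 0.3152
apparent dip = arctan 0.3152 = 17.50°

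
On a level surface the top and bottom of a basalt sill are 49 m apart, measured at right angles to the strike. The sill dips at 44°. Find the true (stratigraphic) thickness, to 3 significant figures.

True thickness t = w · sin(dip) = 49 × sin 44°
t = 49 × 0.6947 = 34.038 m

34.0 m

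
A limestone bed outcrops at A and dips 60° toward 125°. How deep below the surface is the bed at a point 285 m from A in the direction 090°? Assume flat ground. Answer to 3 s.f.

The hole lies 35° from the dip direction, so the down-dip offset is 285 × cos 35° = 233.46 m.
Depth = down-dip offset × tan(dip) = 233.46 × tan 60° = 233.46 × 1.7321
Depth = 404.36 m

404 m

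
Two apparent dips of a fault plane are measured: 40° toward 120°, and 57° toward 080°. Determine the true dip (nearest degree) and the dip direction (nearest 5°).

true dip 58°, dip direction 060°

Represent each trace as a vector plunging at its apparent dip toward its trend (east-north-up frame): v₁ = (0.663, -0.383, -0.643), v₂ = (0.536, 0.095, -0.839).
The plane normal is n = v₁ × v₂ ∝ (0.382, 0.212, 0.268).
True dip = arccos(n_z / |n|) = arccos(0.5233) = 58.4°.
Dip direction = azimuth of (n_x, n_y) = atan2(0.382, 0.212) = 61°.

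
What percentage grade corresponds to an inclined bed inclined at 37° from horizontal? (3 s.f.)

grade % = 100 × tan 37° = 100 × 0.7536

75.4%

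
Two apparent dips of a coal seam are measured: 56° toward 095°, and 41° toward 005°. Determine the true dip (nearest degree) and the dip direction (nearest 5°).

Represent each trace as a vector plunging at its apparent dip toward its trend (east-north-up frame): v₁ = (0.557, -0.049, -0.829), v₂ = (0.066, 0.752, -0.656).
The plane normal is n = v₁ × v₂ ∝ (0.655, 0.311, 0.422).
True dip = arccos(n_z / |n|) = arccos(0.5029) = 59.8°.
The horizontal component of n points toward azimuth atan2(n_x, n_y) = 65°, the dip direction.

true dip 60°, dip direction 065°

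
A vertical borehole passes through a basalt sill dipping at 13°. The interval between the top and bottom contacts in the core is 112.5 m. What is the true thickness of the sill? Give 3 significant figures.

110 m

True thickness t = h · cos(dip) = 112.5 × cos 13°
t = 112.5 × 0.9744 = 109.617 m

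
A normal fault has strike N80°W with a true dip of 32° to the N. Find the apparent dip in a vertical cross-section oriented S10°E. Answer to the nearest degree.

30°

The section lies 70° from the strike.
tan(apparent dip) = tan 32° · sin 70° = 0.5872
apparent dip = arctan 0.5872 = 30.42°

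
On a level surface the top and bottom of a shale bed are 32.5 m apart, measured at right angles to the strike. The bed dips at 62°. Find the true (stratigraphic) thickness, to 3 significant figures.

True thickness t = w · sin(dip) = 32.5 × sin 62°
t = 32.5 × 0.8829 = 28.696 m

28.7 m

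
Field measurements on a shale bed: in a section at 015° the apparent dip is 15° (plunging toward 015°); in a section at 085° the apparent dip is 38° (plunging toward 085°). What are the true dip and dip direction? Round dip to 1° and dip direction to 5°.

Represent each trace as a vector plunging at its apparent dip toward its trend (east-north-up frame): v₁ = (0.250, 0.933, -0.259), v₂ = (0.785, 0.069, -0.616).
n = v₁ × v₂ = (0.557, 0.049, 0.715) (taken with n_z > 0).
Dip δ = arctan(|n_h|/n_z) = arctan(0.559/0.715) = 38.0°.
Dip direction = atan2(0.557, 0.049) = 85° (azimuth of n's horizontal projection).

true dip 38°, dip direction 085°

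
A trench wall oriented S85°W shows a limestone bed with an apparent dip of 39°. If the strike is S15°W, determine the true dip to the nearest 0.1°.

40.8°

The section is 70° from the strike.
tan(true dip) = tan 39° / sin 70° = 0.8618
true dip = arctan 0.8618 = 40.75°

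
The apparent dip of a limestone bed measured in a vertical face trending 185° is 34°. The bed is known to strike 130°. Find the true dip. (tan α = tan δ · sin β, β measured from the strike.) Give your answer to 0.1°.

39.5°

The section is 55° from the strike.
tan δ = tan α / sin β = tan 34° / sin 55° = 0.6745 / 0.8192 = 0.8234
δ = arctan(0.8234) = 39.47°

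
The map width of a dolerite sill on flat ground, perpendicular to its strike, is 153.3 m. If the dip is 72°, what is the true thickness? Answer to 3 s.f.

True thickness t = w · sin(dip) = 153.3 × sin 72°
t = 153.3 × 0.9511 = 145.797 m

146 m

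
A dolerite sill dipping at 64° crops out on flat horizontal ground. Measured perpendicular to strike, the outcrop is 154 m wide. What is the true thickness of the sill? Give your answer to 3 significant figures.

138 m

True thickness t = w · sin(dip) = 154 × sin 64°
t = 154 × 0.8988 = 138.414 m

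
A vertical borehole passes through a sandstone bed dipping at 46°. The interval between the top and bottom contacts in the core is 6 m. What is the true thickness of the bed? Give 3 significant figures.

True thickness t = h · cos(dip) = 6 × cos 46°
t = 6 × 0.6947 = 4.168 m

4.17 m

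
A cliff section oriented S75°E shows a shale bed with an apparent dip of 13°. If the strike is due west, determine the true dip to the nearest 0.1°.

β = acute angle between strike due west and section S75°E = 15°.
tan δ = tan α / sin β = tan 13° / sin 15° = 0.2309 / 0.2588 = 0.8920
δ = arctan(0.8920) = 41.73°

41.7°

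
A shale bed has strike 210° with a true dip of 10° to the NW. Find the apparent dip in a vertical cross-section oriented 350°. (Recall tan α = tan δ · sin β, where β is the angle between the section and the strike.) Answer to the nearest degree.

The section lies 40° from the strike.
tan α = tan 10° × sin 40° = 0.1763 × 0.6428 = 0.1133
apparent dip = arctan 0.1133 = 6.47°

6°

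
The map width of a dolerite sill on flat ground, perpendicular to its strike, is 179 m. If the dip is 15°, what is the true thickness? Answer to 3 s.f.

46.3 m

True thickness t = w · sin(dip) = 179 × sin 15°
t = 179 × 0.2588 = 46.329 m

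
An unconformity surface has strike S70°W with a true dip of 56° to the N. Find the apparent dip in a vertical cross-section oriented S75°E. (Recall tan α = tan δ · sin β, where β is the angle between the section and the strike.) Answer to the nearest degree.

Angle between strike (S70°W) and section (S75°E): β = 35°.
tan(apparent dip) = tan 56° · sin 35° = 0.8504
α = arctan(0.8504) = 40.38°

40°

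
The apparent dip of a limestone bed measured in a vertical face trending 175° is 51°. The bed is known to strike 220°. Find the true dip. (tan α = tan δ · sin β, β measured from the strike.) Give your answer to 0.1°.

The section is 45° from the strike.
tan(true dip) = tan 51° / sin 45° = 1.7464
true dip = arctan 1.7464 = 60.20°

60.2°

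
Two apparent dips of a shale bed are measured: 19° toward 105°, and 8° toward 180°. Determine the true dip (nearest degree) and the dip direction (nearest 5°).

true dip 19°, dip direction 115°

Represent each trace as a vector plunging at its apparent dip toward its trend (east-north-up frame): v₁ = (0.913, -0.245, -0.326), v₂ = (0.000, -0.990, -0.139).
The plane normal is n = v₁ × v₂ ∝ (0.288, -0.127, 0.904).
True dip = arccos(n_z / |n|) = arccos(0.9443) = 19.2°.
The horizontal component of n points toward azimuth atan2(n_x, n_y) = 114°, the dip direction.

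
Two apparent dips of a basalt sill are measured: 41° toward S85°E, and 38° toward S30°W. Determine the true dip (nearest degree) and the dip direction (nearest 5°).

Each apparent-dip line lies in the plane. As unit vectors (x east, y north, z up), v₁ plunges 41°→S85°E and v₂ plunges 38°→S30°W.
n = v₁ × v₂ = (0.407, -0.721, 0.539) (taken with n_z > 0).
Dip δ = arctan(|n_h|/n_z) = arctan(0.828/0.539) = 56.9°.
The horizontal component of n points toward azimuth atan2(n_x, n_y) = 151°, the dip direction.

true dip 57°, dip direction 150°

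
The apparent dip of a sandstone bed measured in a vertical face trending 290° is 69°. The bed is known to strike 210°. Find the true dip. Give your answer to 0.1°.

β = acute angle between strike 210° and section 290° = 80°.
tan δ = tan α / sin β = tan 69° / sin 80° = 2.6051 / 0.9848 = 2.6453
true dip = arctan 2.6453 = 69.29°

69.3°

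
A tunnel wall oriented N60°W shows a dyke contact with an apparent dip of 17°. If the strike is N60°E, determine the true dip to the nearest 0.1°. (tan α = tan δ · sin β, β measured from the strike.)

19.4°

The section is 60° from the strike.
tan δ = tan α / sin β = tan 17° / sin 60° = 0.3057 / 0.8660 = 0.3530
δ = arctan(0.3530) = 19.44°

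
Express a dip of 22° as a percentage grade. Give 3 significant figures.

grade % = 100 × tan 22° = 100 × 0.4040

40.4%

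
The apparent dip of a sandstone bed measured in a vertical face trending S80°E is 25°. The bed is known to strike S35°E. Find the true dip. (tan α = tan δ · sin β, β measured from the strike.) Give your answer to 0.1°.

β = acute angle between strike S35°E and section S80°E = 45°.
tan(true dip) = tan 25° / sin 45° = 0.6595
true dip = arctan 0.6595 = 33.40°

33.4°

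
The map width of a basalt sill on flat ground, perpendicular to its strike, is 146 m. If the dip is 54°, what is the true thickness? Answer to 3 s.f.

118 m

True thickness t = w · sin(dip) = 146 × sin 54°
t = 146 × 0.8090 = 118.116 m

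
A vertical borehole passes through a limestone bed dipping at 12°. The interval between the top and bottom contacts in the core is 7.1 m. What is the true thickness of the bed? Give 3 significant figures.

True thickness t = h · cos(dip) = 7.1 × cos 12°
t = 7.1 × 0.9781 = 6.945 m

6.94 m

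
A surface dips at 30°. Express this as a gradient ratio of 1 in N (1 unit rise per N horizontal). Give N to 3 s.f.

1 : N means tan θ = 1/N, so N = 1/tan 30° = 1/0.5774

1 in 1.73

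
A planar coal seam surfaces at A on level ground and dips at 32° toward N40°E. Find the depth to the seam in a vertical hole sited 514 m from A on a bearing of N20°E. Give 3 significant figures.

The hole lies 20° from the dip direction, so the down-dip offset is 514 × cos 20° = 483.00 m.
Depth = down-dip offset × tan(dip) = 483.00 × tan 32° = 483.00 × 0.6249
Depth = 301.81 m

302 m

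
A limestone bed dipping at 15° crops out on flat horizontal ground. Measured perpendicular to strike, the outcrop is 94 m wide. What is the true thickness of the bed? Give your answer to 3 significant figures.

24.3 m

True thickness t = w · sin(dip) = 94 × sin 15°
t = 94 × 0.2588 = 24.329 m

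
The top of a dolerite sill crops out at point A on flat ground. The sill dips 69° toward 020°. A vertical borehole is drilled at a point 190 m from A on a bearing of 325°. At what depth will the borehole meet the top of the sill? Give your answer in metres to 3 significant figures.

The hole lies 55° from the dip direction, so the down-dip offset is 190 × cos 55° = 108.98 m.
Depth = down-dip offset × tan(dip) = 108.98 × tan 69° = 108.98 × 2.6051
Depth = 283.90 m

284 m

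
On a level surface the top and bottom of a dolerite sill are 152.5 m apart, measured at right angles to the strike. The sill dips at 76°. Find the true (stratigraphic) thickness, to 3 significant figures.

148 m

True thickness t = w · sin(dip) = 152.5 × sin 76°
t = 152.5 × 0.9703 = 147.970 m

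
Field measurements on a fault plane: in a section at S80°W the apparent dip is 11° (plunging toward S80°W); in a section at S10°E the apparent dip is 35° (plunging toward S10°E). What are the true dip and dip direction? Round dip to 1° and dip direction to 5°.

Represent each trace as a vector plunging at its apparent dip toward its trend (east-north-up frame): v₁ = (-0.967, -0.170, -0.191), v₂ = (0.142, -0.807, -0.574).
The plane normal is n = v₁ × v₂ ∝ (-0.056, -0.582, 0.804).
tan δ = √(n_x²+n_y²)/n_z = 0.584/0.804, so δ = 36.0°.
Dip direction = azimuth of (n_x, n_y) = atan2(-0.056, -0.582) = 186°.

true dip 36°, dip direction 185°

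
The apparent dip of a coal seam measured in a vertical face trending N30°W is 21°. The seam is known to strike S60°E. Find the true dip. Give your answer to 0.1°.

37.5°

The section is 30° from the strike.
tan(true dip) = tan 21° / sin 30° = 0.7677
δ = arctan(0.7677) = 37.51°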